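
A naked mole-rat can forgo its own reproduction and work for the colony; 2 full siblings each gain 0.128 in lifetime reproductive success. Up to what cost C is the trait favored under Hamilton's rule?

0.128

r to a full sibling = 0.5 (full sibs share both parents — two paths of length 2: r = 2·(1/2)^2 = 1/2).
Hamilton's rule: n·r·B > C, so the trait is favored while C < n·r·B = 2·0.5·0.128 = 0.128.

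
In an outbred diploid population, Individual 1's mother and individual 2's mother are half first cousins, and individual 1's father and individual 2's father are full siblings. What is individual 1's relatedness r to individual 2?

0.140625

With two independent routes of shared ancestry, r is the sum of the two contributions.
Individual 1 and individual 2 are related in two ways: half second cousins through their mothers (r = 1/64) and first cousins through their fathers (r = 1/8).
r = 1/64 + 1/8 = 0.140625.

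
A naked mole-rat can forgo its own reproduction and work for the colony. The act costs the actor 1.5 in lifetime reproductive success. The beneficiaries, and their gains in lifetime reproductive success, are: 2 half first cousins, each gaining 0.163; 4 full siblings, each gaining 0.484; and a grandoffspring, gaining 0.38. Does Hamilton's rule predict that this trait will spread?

No

Hamilton's rule: the trait is favored when the sum of r·B over every recipient exceeds the actor's cost C.
r to a half first cousin = 0.0625 (half first cousins share one grandparent — one path of length 4: r = (1/2)^4 = 1/16).
r to a full sibling = 1/2 (full sibs share both parents — two paths of length 2: r = 2·(1/2)^2 = 1/2).
r to a grandoffspring = 0.25 (two parent–offspring links: r = (1/2)^2 = 1/4).
Summing one r·B term per recipient: 2·0.0625·0.163 + 4·0.5·0.484 + 1·0.25·0.38 = 1.083375.
1.083375 < 1.5: the indirect benefit is less than the cost.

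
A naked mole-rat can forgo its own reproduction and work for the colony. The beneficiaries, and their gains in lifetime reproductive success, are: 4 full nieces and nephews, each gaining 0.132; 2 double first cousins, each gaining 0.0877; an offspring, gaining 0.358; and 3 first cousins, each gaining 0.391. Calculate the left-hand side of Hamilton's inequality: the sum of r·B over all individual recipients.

r to a full niece or nephew = 0.25 (full aunt/uncle↔niece/nephew: two paths of length 3 through the shared grandparent pair: r = 2·(1/2)^3 = 1/4).
r to a double first cousin = 1/4 (double first cousins share both grandparent pairs — four paths of length 4: r = 4·(1/2)^4 = 1/4).
r to an offspring = 0.5 (one parent–offspring link: r = (1/2)^1 = 1/2).
r to a first cousin = 1/8 (first cousins share one grandparent pair — two paths of length 4: r = 2·(1/2)^4 = 1/8).
Summing one r·B term per recipient: 4·0.25·0.132 + 2·0.25·0.0877 + 1·0.5·0.358 + 3·0.125·0.391 = 0.501475.

0.501475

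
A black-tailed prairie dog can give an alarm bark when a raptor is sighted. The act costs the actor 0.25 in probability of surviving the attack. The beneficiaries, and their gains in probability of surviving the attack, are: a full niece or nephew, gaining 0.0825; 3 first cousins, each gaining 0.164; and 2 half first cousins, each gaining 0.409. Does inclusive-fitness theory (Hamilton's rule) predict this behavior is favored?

Hamilton's rule: the trait is favored when the sum of r·B over every recipient exceeds the actor's cost C.
r to a full niece or nephew = 1/4 (full aunt/uncle↔niece/nephew: two paths of length 3 through the shared grandparent pair: r = 2·(1/2)^3 = 1/4).
r to a first cousin = 1/8 (first cousins share one grandparent pair — two paths of length 4: r = 2·(1/2)^4 = 1/8).
r to a half first cousin = 0.0625 (half first cousins share one grandparent — one path of length 4: r = (1/2)^4 = 1/16).
Summing one r·B term per recipient: 1·0.25·0.0825 + 3·0.125·0.164 + 2·0.0625·0.409 = 0.13325.
0.13325 < 0.25: the indirect benefit is less than the cost.

No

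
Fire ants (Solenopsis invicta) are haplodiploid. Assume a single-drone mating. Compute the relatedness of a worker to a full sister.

Haplodiploid full sisters inherit their father's entire haploid genome identically (contributing 1/2) and on average half of their mother's contribution (1/2 · 1/2 = 1/4); r = 1/2 + 1/4 = 3/4.

0.75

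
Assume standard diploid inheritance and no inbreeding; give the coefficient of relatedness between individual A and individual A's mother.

0.5

Each parent–offspring link contributes a factor of 1/2, and independent paths through distinct common ancestors add.
One parent–offspring link: r = (1/2)^1 = 1/2.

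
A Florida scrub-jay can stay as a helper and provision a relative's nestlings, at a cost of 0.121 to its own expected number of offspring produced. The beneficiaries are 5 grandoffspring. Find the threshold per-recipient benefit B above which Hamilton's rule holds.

r to a grandoffspring = 0.25 (two parent–offspring links: r = (1/2)^2 = 1/4).
Hamilton's rule with n recipients of equal r: n·r·B > C, so B > C/(n·r) = 0.121/(5·0.25) = 0.0968.

0.0968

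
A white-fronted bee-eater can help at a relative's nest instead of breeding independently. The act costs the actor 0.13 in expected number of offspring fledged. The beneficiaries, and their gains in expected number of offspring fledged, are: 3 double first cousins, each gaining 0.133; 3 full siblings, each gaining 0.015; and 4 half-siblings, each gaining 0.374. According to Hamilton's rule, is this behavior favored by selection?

Yes

Hamilton's rule: the trait is favored when the sum of r·B over every recipient exceeds the actor's cost C.
r to a double first cousin = 0.25 (double first cousins share both grandparent pairs — four paths of length 4: r = 4·(1/2)^4 = 1/4).
r to a full sibling = 0.5 (full sibs share both parents — two paths of length 2: r = 2·(1/2)^2 = 1/2).
r to a half-sibling = 0.25 (half-sibs share one parent — one path of length 2: r = (1/2)^2 = 1/4).
Summing one r·B term per recipient: 3·0.25·0.133 + 3·0.5·0.015 + 4·0.25·0.374 = 0.49625.
0.49625 > 0.13: the indirect benefit exceeds the cost.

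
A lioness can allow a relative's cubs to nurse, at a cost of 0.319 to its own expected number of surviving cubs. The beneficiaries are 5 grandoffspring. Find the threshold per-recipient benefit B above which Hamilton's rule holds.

0.2552

r to a grandoffspring = 0.25 (two parent–offspring links: r = (1/2)^2 = 1/4).
Hamilton's rule with n recipients of equal r: n·r·B > C, so B > C/(n·r) = 0.319/(5·0.25) = 0.2552.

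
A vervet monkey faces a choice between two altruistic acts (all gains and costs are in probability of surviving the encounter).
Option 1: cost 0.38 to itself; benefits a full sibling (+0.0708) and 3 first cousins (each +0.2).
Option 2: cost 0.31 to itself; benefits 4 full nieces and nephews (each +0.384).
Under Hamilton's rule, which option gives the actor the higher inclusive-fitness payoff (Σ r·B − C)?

Option 1: r to a full sibling = 0.5.
Option 1: r to a first cousin = 0.125.
Option 1: Σ r·B − C = (1·0.5·0.0708 + 3·0.125·0.2) − 0.38 = -0.2696.
Option 2: r to a full niece or nephew = 0.25.
Option 2: Σ r·B − C = (4·0.25·0.384) − 0.31 = 0.074.
Option 2 has the higher net inclusive-fitness payoff.

Option 2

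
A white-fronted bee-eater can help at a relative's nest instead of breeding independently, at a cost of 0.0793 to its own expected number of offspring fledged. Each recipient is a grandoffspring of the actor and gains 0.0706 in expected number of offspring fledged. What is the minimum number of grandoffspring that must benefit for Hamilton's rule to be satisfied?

r to a grandoffspring = 0.25 (two parent–offspring links: r = (1/2)^2 = 1/4).
Hamilton's rule: n·r·B > C  ⇒  n > C/(r·B) = 0.0793/(0.25·0.0706) = 4.493.
The smallest integer exceeding 4.493 is 5.

5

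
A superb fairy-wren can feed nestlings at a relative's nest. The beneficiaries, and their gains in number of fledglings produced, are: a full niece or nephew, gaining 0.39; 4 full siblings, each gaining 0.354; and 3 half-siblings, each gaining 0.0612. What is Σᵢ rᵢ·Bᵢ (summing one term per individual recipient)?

0.8514

r to a full niece or nephew = 0.25 (full aunt/uncle↔niece/nephew: two paths of length 3 through the shared grandparent pair: r = 2·(1/2)^3 = 1/4).
r to a full sibling = 0.5 (full sibs share both parents — two paths of length 2: r = 2·(1/2)^2 = 1/2).
r to a half-sibling = 0.25 (half-sibs share one parent — one path of length 2: r = (1/2)^2 = 1/4).
Summing one r·B term per recipient: 1·0.25·0.39 + 4·0.5·0.354 + 3·0.25·0.0612 = 0.8514.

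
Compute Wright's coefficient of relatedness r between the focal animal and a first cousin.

0.125

First cousins share one grandparent pair — two paths of length 4: r = 2·(1/2)^4 = 1/8.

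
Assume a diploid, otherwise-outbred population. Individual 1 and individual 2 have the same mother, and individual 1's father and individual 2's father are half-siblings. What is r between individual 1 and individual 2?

Wright's path rule: contributions from independent ancestry routes add.
Individual 1 and individual 2 are related in two ways: half-sibs through their shared mother (r = 1/4) and half first cousins through their fathers (r = 1/16).
r = 1/4 + 1/16 = 0.3125.

0.3125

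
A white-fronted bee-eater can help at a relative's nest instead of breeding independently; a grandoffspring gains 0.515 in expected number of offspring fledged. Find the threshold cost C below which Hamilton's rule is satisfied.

0.12875

r to a grandoffspring = 1/4 (two parent–offspring links: r = (1/2)^2 = 1/4).
Hamilton's rule: n·r·B > C, so the trait is favored while C < n·r·B = 1·0.25·0.515 = 0.12875.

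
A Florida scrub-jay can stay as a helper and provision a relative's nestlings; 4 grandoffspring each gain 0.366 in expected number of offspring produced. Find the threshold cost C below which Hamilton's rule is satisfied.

r to a grandoffspring = 1/4 (two parent–offspring links: r = (1/2)^2 = 1/4).
Hamilton's rule: n·r·B > C, so the trait is favored while C < n·r·B = 4·0.25·0.366 = 0.366.

0.366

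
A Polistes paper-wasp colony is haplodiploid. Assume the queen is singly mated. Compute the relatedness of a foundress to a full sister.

Haplodiploid full sisters inherit their father's entire haploid genome identically (contributing 1/2) and on average half of their mother's contribution (1/2 · 1/2 = 1/4); r = 1/2 + 1/4 = 3/4.

0.75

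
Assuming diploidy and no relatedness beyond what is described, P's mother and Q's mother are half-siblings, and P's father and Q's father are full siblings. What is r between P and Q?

0.1875

Relatedness sums over independent paths through distinct common ancestors.
P and Q are related in two ways: half first cousins through their mothers (r = 1/16) and first cousins through their fathers (r = 1/8).
r = 1/16 + 1/8 = 0.1875.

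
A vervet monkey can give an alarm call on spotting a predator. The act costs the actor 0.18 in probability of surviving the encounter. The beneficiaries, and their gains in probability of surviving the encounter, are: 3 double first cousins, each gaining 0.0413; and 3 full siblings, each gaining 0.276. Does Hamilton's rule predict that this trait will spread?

Yes

Hamilton's rule: the trait is favored when the sum of r·B over every recipient exceeds the actor's cost C.
r to a double first cousin = 1/4 (double first cousins share both grandparent pairs — four paths of length 4: r = 4·(1/2)^4 = 1/4).
r to a full sibling = 1/2 (full sibs share both parents — two paths of length 2: r = 2·(1/2)^2 = 1/2).
Summing one r·B term per recipient: 3·0.25·0.0413 + 3·0.5·0.276 = 0.444975.
0.444975 > 0.18: the indirect benefit exceeds the cost.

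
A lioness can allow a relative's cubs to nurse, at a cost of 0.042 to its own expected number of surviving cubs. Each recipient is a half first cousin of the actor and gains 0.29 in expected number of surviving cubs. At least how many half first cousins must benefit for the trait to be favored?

r to a half first cousin = 0.0625 (half first cousins share one grandparent — one path of length 4: r = (1/2)^4 = 1/16).
Hamilton's rule: n·r·B > C  ⇒  n > C/(r·B) = 0.042/(0.0625·0.29) = 2.317.
The smallest integer exceeding 2.317 is 3.

3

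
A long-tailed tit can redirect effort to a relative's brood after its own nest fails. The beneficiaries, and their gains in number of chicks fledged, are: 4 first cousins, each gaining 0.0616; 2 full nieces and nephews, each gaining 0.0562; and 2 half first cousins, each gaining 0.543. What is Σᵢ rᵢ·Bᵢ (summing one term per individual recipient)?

0.126775

r to a first cousin = 1/8 (first cousins share one grandparent pair — two paths of length 4: r = 2·(1/2)^4 = 1/8).
r to a full niece or nephew = 1/4 (full aunt/uncle↔niece/nephew: two paths of length 3 through the shared grandparent pair: r = 2·(1/2)^3 = 1/4).
r to a half first cousin = 1/16 (half first cousins share one grandparent — one path of length 4: r = (1/2)^4 = 1/16).
Summing one r·B term per recipient: 4·0.125·0.0616 + 2·0.25·0.0562 + 2·0.0625·0.543 = 0.126775.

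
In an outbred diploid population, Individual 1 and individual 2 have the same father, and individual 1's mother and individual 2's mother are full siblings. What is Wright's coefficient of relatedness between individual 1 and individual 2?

With two independent routes of shared ancestry, r is the sum of the two contributions.
Individual 1 and individual 2 are related in two ways: half-sibs through their shared father (r = 1/4) and first cousins through their mothers (r = 1/8).
r = 1/4 + 1/8 = 3/8 = 0.375.

0.375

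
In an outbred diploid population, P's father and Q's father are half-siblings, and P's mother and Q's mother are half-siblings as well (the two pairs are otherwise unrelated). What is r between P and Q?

With two independent routes of shared ancestry, r is the sum of the two contributions.
P and Q are related in two ways: half first cousins through their fathers (r = 1/16) and half first cousins through their mothers (r = 1/16).
r = 1/16 + 1/16 = 0.125.

0.125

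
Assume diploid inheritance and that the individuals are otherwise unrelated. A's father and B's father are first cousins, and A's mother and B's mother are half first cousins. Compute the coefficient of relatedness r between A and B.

With two independent routes of shared ancestry, r is the sum of the two contributions.
A and B are related in two ways: second cousins through their fathers (r = 1/32) and half second cousins through their mothers (r = 1/64).
r = 1/32 + 1/64 = 3/64 = 0.046875.

0.046875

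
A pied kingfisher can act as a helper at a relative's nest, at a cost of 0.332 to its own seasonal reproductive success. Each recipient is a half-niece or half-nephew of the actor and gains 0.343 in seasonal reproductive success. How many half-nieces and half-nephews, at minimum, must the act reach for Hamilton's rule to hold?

8

r to a half-niece or half-nephew = 0.125 (half-aunt/uncle↔niece/nephew: one path of length 3: r = (1/2)^3 = 1/8).
Hamilton's rule: n·r·B > C  ⇒  n > C/(r·B) = 0.332/(0.125·0.343) = 7.743.
The smallest integer exceeding 7.743 is 8.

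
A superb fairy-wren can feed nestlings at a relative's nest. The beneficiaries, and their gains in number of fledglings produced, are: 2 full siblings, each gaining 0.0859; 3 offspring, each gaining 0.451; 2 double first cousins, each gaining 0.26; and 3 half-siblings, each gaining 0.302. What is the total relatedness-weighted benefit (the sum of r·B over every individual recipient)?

r to a full sibling = 1/2 (full sibs share both parents — two paths of length 2: r = 2·(1/2)^2 = 1/2).
r to an offspring = 1/2 (one parent–offspring link: r = (1/2)^1 = 1/2).
r to a double first cousin = 0.25 (double first cousins share both grandparent pairs — four paths of length 4: r = 4·(1/2)^4 = 1/4).
r to a half-sibling = 1/4 (half-sibs share one parent — one path of length 2: r = (1/2)^2 = 1/4).
Summing one r·B term per recipient: 2·0.5·0.0859 + 3·0.5·0.451 + 2·0.25·0.26 + 3·0.25·0.302 = 1.1189.

1.1189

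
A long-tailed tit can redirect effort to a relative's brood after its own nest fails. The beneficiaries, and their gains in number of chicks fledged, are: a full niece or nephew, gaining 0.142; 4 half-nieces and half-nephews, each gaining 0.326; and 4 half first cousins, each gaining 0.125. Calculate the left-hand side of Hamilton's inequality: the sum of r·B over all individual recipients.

r to a full niece or nephew = 0.25 (full aunt/uncle↔niece/nephew: two paths of length 3 through the shared grandparent pair: r = 2·(1/2)^3 = 1/4).
r to a half-niece or half-nephew = 0.125 (half-aunt/uncle↔niece/nephew: one path of length 3: r = (1/2)^3 = 1/8).
r to a half first cousin = 0.0625 (half first cousins share one grandparent — one path of length 4: r = (1/2)^4 = 1/16).
Summing one r·B term per recipient: 1·0.25·0.142 + 4·0.125·0.326 + 4·0.0625·0.125 = 0.22975.

0.22975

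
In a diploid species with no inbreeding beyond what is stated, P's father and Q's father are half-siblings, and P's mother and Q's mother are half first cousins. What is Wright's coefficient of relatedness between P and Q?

Relatedness sums over independent paths through distinct common ancestors.
P and Q are related in two ways: half first cousins through their fathers (r = 1/16) and half second cousins through their mothers (r = 1/64).
r = 1/16 + 1/64 = 5/64 = 0.078125.

0.078125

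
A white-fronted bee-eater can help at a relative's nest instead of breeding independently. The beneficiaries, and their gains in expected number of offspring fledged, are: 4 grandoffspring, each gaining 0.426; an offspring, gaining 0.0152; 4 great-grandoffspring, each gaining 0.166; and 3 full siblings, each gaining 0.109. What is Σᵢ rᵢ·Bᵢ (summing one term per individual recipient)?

r to a grandoffspring = 0.25 (two parent–offspring links: r = (1/2)^2 = 1/4).
r to an offspring = 0.5 (one parent–offspring link: r = (1/2)^1 = 1/2).
r to a great-grandoffspring = 0.125 (three parent–offspring links: r = (1/2)^3 = 1/8).
r to a full sibling = 1/2 (full sibs share both parents — two paths of length 2: r = 2·(1/2)^2 = 1/2).
Summing one r·B term per recipient: 4·0.25·0.426 + 1·0.5·0.0152 + 4·0.125·0.166 + 3·0.5·0.109 = 0.6801.

0.6801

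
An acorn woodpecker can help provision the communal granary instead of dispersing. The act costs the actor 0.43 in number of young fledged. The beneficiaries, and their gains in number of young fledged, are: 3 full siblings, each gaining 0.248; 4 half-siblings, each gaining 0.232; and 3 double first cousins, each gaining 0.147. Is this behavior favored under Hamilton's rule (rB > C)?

Yes

Hamilton's rule: the trait is favored when the sum of r·B over every recipient exceeds the actor's cost C.
r to a full sibling = 0.5 (full sibs share both parents — two paths of length 2: r = 2·(1/2)^2 = 1/2).
r to a half-sibling = 0.25 (half-sibs share one parent — one path of length 2: r = (1/2)^2 = 1/4).
r to a double first cousin = 1/4 (double first cousins share both grandparent pairs — four paths of length 4: r = 4·(1/2)^4 = 1/4).
Summing one r·B term per recipient: 3·0.5·0.248 + 4·0.25·0.232 + 3·0.25·0.147 = 0.71425.
0.71425 > 0.43: the indirect benefit exceeds the cost.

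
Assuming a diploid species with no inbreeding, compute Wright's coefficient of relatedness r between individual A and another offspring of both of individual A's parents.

0.5

Each parent–offspring link contributes a factor of 1/2, and independent paths through distinct common ancestors add.
Full sibs share both parents — two paths of length 2: r = 2·(1/2)^2 = 1/2.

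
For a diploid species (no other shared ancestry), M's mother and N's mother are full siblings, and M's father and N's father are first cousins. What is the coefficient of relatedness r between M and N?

0.15625

With two independent routes of shared ancestry, r is the sum of the two contributions.
M and N are related in two ways: first cousins through their mothers (r = 1/8) and second cousins through their fathers (r = 1/32).
r = 1/8 + 1/32 = 5/32 = 0.15625.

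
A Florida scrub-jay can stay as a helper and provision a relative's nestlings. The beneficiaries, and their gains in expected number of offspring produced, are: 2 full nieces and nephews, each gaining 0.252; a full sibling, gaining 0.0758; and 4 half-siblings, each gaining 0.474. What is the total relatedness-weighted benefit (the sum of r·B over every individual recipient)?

0.6379

r to a full niece or nephew = 1/4 (full aunt/uncle↔niece/nephew: two paths of length 3 through the shared grandparent pair: r = 2·(1/2)^3 = 1/4).
r to a full sibling = 1/2 (full sibs share both parents — two paths of length 2: r = 2·(1/2)^2 = 1/2).
r to a half-sibling = 0.25 (half-sibs share one parent — one path of length 2: r = (1/2)^2 = 1/4).
Summing one r·B term per recipient: 2·0.25·0.252 + 1·0.5·0.0758 + 4·0.25·0.474 = 0.6379.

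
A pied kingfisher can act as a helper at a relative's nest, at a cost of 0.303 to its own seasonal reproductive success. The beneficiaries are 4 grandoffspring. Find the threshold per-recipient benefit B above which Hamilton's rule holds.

0.303

r to a grandoffspring = 0.25 (two parent–offspring links: r = (1/2)^2 = 1/4).
Hamilton's rule with n recipients of equal r: n·r·B > C, so B > C/(n·r) = 0.303/(4·0.25) = 0.303.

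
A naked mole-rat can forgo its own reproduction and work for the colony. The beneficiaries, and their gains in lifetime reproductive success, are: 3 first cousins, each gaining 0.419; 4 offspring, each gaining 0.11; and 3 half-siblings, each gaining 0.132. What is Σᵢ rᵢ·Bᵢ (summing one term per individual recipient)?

0.476125

r to a first cousin = 0.125 (first cousins share one grandparent pair — two paths of length 4: r = 2·(1/2)^4 = 1/8).
r to an offspring = 1/2 (one parent–offspring link: r = (1/2)^1 = 1/2).
r to a half-sibling = 0.25 (half-sibs share one parent — one path of length 2: r = (1/2)^2 = 1/4).
Summing one r·B term per recipient: 3·0.125·0.419 + 4·0.5·0.11 + 3·0.25·0.132 = 0.476125.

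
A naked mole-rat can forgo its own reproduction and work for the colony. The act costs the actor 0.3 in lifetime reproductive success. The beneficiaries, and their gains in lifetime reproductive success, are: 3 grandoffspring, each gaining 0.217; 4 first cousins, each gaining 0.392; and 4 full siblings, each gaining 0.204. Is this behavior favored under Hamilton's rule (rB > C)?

Hamilton's rule: the trait is favored when the sum of r·B over every recipient exceeds the actor's cost C.
r to a grandoffspring = 1/4 (two parent–offspring links: r = (1/2)^2 = 1/4).
r to a first cousin = 0.125 (first cousins share one grandparent pair — two paths of length 4: r = 2·(1/2)^4 = 1/8).
r to a full sibling = 0.5 (full sibs share both parents — two paths of length 2: r = 2·(1/2)^2 = 1/2).
Summing one r·B term per recipient: 3·0.25·0.217 + 4·0.125·0.392 + 4·0.5·0.204 = 0.76675.
0.76675 > 0.3: the indirect benefit exceeds the cost.

Yes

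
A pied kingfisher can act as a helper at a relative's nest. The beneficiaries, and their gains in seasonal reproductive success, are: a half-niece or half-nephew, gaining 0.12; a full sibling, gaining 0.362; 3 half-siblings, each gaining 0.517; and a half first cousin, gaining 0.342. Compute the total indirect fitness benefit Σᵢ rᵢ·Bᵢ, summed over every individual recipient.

0.605125

r to a half-niece or half-nephew = 1/8 (half-aunt/uncle↔niece/nephew: one path of length 3: r = (1/2)^3 = 1/8).
r to a full sibling = 0.5 (full sibs share both parents — two paths of length 2: r = 2·(1/2)^2 = 1/2).
r to a half-sibling = 1/4 (half-sibs share one parent — one path of length 2: r = (1/2)^2 = 1/4).
r to a half first cousin = 1/16 (half first cousins share one grandparent — one path of length 4: r = (1/2)^4 = 1/16).
Summing one r·B term per recipient: 1·0.125·0.12 + 1·0.5·0.362 + 3·0.25·0.517 + 1·0.0625·0.342 = 0.605125.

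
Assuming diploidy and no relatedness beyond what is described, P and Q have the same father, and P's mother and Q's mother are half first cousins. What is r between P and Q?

0.265625

Relatedness sums over independent paths through distinct common ancestors.
P and Q are related in two ways: half-sibs through their shared father (r = 1/4) and half second cousins through their mothers (r = 1/64).
r = 1/4 + 1/64 = 0.265625.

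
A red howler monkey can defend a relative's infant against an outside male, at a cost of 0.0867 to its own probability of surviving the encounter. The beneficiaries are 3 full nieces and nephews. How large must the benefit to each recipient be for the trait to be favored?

0.1156

r to a full niece or nephew = 0.25 (full aunt/uncle↔niece/nephew: two paths of length 3 through the shared grandparent pair: r = 2·(1/2)^3 = 1/4).
Hamilton's rule with n recipients of equal r: n·r·B > C, so B > C/(n·r) = 0.0867/(3·0.25) = 0.1156.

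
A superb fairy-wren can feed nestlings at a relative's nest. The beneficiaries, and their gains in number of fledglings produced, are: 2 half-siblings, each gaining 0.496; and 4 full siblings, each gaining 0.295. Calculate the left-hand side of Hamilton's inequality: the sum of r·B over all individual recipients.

r to a half-sibling = 1/4 (half-sibs share one parent — one path of length 2: r = (1/2)^2 = 1/4).
r to a full sibling = 1/2 (full sibs share both parents — two paths of length 2: r = 2·(1/2)^2 = 1/2).
Summing one r·B term per recipient: 2·0.25·0.496 + 4·0.5·0.295 = 0.838.

0.838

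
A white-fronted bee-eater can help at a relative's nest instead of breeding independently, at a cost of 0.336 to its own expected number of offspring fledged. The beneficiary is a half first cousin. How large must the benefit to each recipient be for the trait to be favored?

5.376

r to a half first cousin = 1/16 (half first cousins share one grandparent — one path of length 4: r = (1/2)^4 = 1/16).
Hamilton's rule with n recipients of equal r: n·r·B > C, so B > C/(n·r) = 0.336/(1·0.0625) = 5.376.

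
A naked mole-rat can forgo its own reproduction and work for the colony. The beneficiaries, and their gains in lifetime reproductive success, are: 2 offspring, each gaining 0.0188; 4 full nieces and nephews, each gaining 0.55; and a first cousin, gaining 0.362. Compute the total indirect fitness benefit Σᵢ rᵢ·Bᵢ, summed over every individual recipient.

0.61405

r to an offspring = 0.5 (one parent–offspring link: r = (1/2)^1 = 1/2).
r to a full niece or nephew = 1/4 (full aunt/uncle↔niece/nephew: two paths of length 3 through the shared grandparent pair: r = 2·(1/2)^3 = 1/4).
r to a first cousin = 1/8 (first cousins share one grandparent pair — two paths of length 4: r = 2·(1/2)^4 = 1/8).
Summing one r·B term per recipient: 2·0.5·0.0188 + 4·0.25·0.55 + 1·0.125·0.362 = 0.61405.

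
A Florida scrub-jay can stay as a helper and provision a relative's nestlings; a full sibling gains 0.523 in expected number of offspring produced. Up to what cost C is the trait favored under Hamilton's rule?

r to a full sibling = 1/2 (full sibs share both parents — two paths of length 2: r = 2·(1/2)^2 = 1/2).
Hamilton's rule: n·r·B > C, so the trait is favored while C < n·r·B = 1·0.5·0.523 = 0.2615.

0.2615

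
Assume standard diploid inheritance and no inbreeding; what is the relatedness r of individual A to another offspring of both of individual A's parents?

0.5

Each parent–offspring link contributes a factor of 1/2, and independent paths through distinct common ancestors add.
Full sibs share both parents — two paths of length 2: r = 2·(1/2)^2 = 1/2.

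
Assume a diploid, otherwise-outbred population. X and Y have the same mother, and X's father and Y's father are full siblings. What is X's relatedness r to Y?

0.375

Wright's path rule: contributions from independent ancestry routes add.
X and Y are related in two ways: half-sibs through their shared mother (r = 1/4) and first cousins through their fathers (r = 1/8).
r = 1/4 + 1/8 = 0.375.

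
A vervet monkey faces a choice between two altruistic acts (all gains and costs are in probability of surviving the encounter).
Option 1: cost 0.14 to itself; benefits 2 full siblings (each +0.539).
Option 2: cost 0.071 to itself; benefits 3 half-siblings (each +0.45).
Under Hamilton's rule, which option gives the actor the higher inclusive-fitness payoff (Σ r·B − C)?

Option 1: r to a full sibling = 0.5.
Option 1: Σ r·B − C = (2·0.5·0.539) − 0.14 = 0.399.
Option 2: r to a half-sibling = 0.25.
Option 2: Σ r·B − C = (3·0.25·0.45) − 0.071 = 0.2665.
Option 1 has the higher net inclusive-fitness payoff.

Option 1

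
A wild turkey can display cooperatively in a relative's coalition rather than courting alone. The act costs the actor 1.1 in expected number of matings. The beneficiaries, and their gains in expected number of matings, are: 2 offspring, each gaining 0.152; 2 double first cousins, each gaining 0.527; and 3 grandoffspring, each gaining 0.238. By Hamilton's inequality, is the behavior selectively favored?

Hamilton's rule: the trait is favored when the sum of r·B over every recipient exceeds the actor's cost C.
r to an offspring = 0.5 (one parent–offspring link: r = (1/2)^1 = 1/2).
r to a double first cousin = 0.25 (double first cousins share both grandparent pairs — four paths of length 4: r = 4·(1/2)^4 = 1/4).
r to a grandoffspring = 1/4 (two parent–offspring links: r = (1/2)^2 = 1/4).
Summing one r·B term per recipient: 2·0.5·0.152 + 2·0.25·0.527 + 3·0.25·0.238 = 0.594.
0.594 < 1.1: the indirect benefit is less than the cost.

No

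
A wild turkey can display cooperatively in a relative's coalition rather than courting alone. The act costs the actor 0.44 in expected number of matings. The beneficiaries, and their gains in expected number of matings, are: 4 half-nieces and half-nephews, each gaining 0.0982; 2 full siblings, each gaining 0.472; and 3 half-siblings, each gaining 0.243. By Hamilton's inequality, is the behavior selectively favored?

Hamilton's rule: the trait is favored when the sum of r·B over every recipient exceeds the actor's cost C.
r to a half-niece or half-nephew = 0.125 (half-aunt/uncle↔niece/nephew: one path of length 3: r = (1/2)^3 = 1/8).
r to a full sibling = 1/2 (full sibs share both parents — two paths of length 2: r = 2·(1/2)^2 = 1/2).
r to a half-sibling = 0.25 (half-sibs share one parent — one path of length 2: r = (1/2)^2 = 1/4).
Summing one r·B term per recipient: 4·0.125·0.0982 + 2·0.5·0.472 + 3·0.25·0.243 = 0.70335.
0.70335 > 0.44: the indirect benefit exceeds the cost.

Yes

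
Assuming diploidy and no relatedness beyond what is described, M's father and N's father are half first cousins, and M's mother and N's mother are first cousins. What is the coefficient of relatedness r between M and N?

Independent pedigree routes through distinct common ancestors add.
M and N are related in two ways: half second cousins through their fathers (r = 1/64) and second cousins through their mothers (r = 1/32).
r = 1/64 + 1/32 = 3/64 = 0.046875.

0.046875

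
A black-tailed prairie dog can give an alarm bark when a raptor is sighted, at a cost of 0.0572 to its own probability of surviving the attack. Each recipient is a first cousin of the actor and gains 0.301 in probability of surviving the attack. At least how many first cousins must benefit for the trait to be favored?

2

r to a first cousin = 0.125 (first cousins share one grandparent pair — two paths of length 4: r = 2·(1/2)^4 = 1/8).
Hamilton's rule: n·r·B > C  ⇒  n > C/(r·B) = 0.0572/(0.125·0.301) = 1.52.
The smallest integer exceeding 1.52 is 2.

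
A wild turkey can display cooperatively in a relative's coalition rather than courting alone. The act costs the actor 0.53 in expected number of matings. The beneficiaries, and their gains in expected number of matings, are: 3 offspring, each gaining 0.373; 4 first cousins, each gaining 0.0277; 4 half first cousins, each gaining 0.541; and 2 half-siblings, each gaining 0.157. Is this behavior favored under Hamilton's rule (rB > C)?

Yes

Hamilton's rule: the trait is favored when the sum of r·B over every recipient exceeds the actor's cost C.
r to an offspring = 1/2 (one parent–offspring link: r = (1/2)^1 = 1/2).
r to a first cousin = 0.125 (first cousins share one grandparent pair — two paths of length 4: r = 2·(1/2)^4 = 1/8).
r to a half first cousin = 1/16 (half first cousins share one grandparent — one path of length 4: r = (1/2)^4 = 1/16).
r to a half-sibling = 1/4 (half-sibs share one parent — one path of length 2: r = (1/2)^2 = 1/4).
Summing one r·B term per recipient: 3·0.5·0.373 + 4·0.125·0.0277 + 4·0.0625·0.541 + 2·0.25·0.157 = 0.7871.
0.7871 > 0.53: the indirect benefit exceeds the cost.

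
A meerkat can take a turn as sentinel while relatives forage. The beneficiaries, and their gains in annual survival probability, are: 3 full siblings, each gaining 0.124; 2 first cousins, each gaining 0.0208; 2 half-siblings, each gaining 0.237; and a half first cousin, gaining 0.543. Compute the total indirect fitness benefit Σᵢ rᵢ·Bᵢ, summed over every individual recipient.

0.3436375

r to a full sibling = 0.5 (full sibs share both parents — two paths of length 2: r = 2·(1/2)^2 = 1/2).
r to a first cousin = 1/8 (first cousins share one grandparent pair — two paths of length 4: r = 2·(1/2)^4 = 1/8).
r to a half-sibling = 1/4 (half-sibs share one parent — one path of length 2: r = (1/2)^2 = 1/4).
r to a half first cousin = 1/16 (half first cousins share one grandparent — one path of length 4: r = (1/2)^4 = 1/16).
Summing one r·B term per recipient: 3·0.5·0.124 + 2·0.125·0.0208 + 2·0.25·0.237 + 1·0.0625·0.543 = 0.3436375.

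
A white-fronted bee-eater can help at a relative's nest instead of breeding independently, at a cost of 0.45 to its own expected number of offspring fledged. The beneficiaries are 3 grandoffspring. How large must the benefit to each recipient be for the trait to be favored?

0.6

r to a grandoffspring = 0.25 (two parent–offspring links: r = (1/2)^2 = 1/4).
Hamilton's rule with n recipients of equal r: n·r·B > C, so B > C/(n·r) = 0.45/(3·0.25) = 0.6.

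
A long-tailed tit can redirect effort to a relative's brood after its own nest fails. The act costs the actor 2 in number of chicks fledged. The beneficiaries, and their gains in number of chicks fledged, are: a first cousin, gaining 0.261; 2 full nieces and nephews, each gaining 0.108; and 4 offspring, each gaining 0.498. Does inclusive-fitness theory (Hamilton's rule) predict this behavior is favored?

Hamilton's rule: the trait is favored when the sum of r·B over every recipient exceeds the actor's cost C.
r to a first cousin = 0.125 (first cousins share one grandparent pair — two paths of length 4: r = 2·(1/2)^4 = 1/8).
r to a full niece or nephew = 0.25 (full aunt/uncle↔niece/nephew: two paths of length 3 through the shared grandparent pair: r = 2·(1/2)^3 = 1/4).
r to an offspring = 1/2 (one parent–offspring link: r = (1/2)^1 = 1/2).
Summing one r·B term per recipient: 1·0.125·0.261 + 2·0.25·0.108 + 4·0.5·0.498 = 1.082625.
1.082625 < 2: the indirect benefit is less than the cost.

No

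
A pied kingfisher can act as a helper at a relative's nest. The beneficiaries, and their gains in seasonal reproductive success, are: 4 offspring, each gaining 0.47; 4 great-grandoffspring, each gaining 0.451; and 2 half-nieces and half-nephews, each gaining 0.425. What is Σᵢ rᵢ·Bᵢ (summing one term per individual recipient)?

r to an offspring = 0.5 (one parent–offspring link: r = (1/2)^1 = 1/2).
r to a great-grandoffspring = 1/8 (three parent–offspring links: r = (1/2)^3 = 1/8).
r to a half-niece or half-nephew = 0.125 (half-aunt/uncle↔niece/nephew: one path of length 3: r = (1/2)^3 = 1/8).
Summing one r·B term per recipient: 4·0.5·0.47 + 4·0.125·0.451 + 2·0.125·0.425 = 1.27175.

1.27175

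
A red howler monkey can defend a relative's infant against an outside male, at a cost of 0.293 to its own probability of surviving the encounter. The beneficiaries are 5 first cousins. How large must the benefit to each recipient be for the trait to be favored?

0.4688

r to a first cousin = 0.125 (first cousins share one grandparent pair — two paths of length 4: r = 2·(1/2)^4 = 1/8).
Hamilton's rule with n recipients of equal r: n·r·B > C, so B > C/(n·r) = 0.293/(5·0.125) = 0.4688.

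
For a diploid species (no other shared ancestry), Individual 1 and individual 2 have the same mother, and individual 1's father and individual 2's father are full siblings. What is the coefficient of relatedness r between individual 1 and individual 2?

0.375

Relatedness sums over independent paths through distinct common ancestors.
Individual 1 and individual 2 are related in two ways: half-sibs through their shared mother (r = 1/4) and first cousins through their fathers (r = 1/8).
r = 1/4 + 1/8 = 0.375.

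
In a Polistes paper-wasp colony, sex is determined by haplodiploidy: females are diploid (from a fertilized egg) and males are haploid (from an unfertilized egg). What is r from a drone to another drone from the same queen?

0.5

Haploid brothers each carry a random half of the queen's diploid genome, so on average they share half: r = 1/2.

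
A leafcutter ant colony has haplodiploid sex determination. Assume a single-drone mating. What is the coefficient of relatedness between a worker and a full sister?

0.75

Haplodiploid full sisters inherit their father's entire haploid genome identically (contributing 1/2) and on average half of their mother's contribution (1/2 · 1/2 = 1/4); r = 1/2 + 1/4 = 3/4.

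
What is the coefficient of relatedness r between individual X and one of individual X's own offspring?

Each parent–offspring link contributes a factor of 1/2, and independent paths through distinct common ancestors add.
One parent–offspring link: r = (1/2)^1 = 1/2.

0.5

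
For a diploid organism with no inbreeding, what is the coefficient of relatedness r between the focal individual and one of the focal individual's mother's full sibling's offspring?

Each parent–offspring link contributes a factor of 1/2, and independent paths through distinct common ancestors add.
First cousins share one grandparent pair — two paths of length 4: r = 2·(1/2)^4 = 1/8.

0.125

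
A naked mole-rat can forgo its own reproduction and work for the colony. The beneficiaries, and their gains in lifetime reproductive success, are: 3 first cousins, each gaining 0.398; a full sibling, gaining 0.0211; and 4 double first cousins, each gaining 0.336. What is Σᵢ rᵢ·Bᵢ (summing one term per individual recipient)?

0.4958

r to a first cousin = 0.125 (first cousins share one grandparent pair — two paths of length 4: r = 2·(1/2)^4 = 1/8).
r to a full sibling = 0.5 (full sibs share both parents — two paths of length 2: r = 2·(1/2)^2 = 1/2).
r to a double first cousin = 1/4 (double first cousins share both grandparent pairs — four paths of length 4: r = 4·(1/2)^4 = 1/4).
Summing one r·B term per recipient: 3·0.125·0.398 + 1·0.5·0.0211 + 4·0.25·0.336 = 0.4958.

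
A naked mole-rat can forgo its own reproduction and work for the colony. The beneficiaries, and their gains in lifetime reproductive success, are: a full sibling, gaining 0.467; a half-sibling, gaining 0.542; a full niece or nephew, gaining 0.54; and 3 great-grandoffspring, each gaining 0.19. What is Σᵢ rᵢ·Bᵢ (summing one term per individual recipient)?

r to a full sibling = 1/2 (full sibs share both parents — two paths of length 2: r = 2·(1/2)^2 = 1/2).
r to a half-sibling = 1/4 (half-sibs share one parent — one path of length 2: r = (1/2)^2 = 1/4).
r to a full niece or nephew = 1/4 (full aunt/uncle↔niece/nephew: two paths of length 3 through the shared grandparent pair: r = 2·(1/2)^3 = 1/4).
r to a great-grandoffspring = 1/8 (three parent–offspring links: r = (1/2)^3 = 1/8).
Summing one r·B term per recipient: 1·0.5·0.467 + 1·0.25·0.542 + 1·0.25·0.54 + 3·0.125·0.19 = 0.57525.

0.57525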